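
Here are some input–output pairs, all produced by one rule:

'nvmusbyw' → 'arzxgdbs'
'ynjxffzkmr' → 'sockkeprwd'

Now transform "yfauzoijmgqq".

kfzetnorlvvd

The transformation: move the first character to the end, then shift every letter 5 places forward in the alphabet (wrapping around).
Working it through for "yfauzoijmgqq": intermediate "fauzoijmgqqy", final "kfzetnorlvvd".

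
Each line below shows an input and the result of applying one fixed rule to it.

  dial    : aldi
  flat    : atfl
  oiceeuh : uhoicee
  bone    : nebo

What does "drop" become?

opdr

The pattern: move the last 2 characters to the front (rotate right by 2).
For "drop" the result is "opdr".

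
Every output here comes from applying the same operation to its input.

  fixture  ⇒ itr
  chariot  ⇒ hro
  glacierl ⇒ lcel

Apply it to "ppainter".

pitr

The pattern: keep every other character starting from the second (positions 2nd, 4th, 6th, ...).
So "ppainter" becomes "pitr".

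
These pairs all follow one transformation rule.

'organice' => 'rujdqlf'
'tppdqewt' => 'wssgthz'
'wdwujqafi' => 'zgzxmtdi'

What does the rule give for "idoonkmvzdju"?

The rule is to shift every letter 3 places forward in the alphabet (wrapping around), then delete the last character.
"idoonkmvzdju" → "lgrrqnpycgmx" → "lgrrqnpycgm".
(Check on "tppdqewt": → "wssgthzw" → "wssgthz" ✓)

lgrrqnpycgm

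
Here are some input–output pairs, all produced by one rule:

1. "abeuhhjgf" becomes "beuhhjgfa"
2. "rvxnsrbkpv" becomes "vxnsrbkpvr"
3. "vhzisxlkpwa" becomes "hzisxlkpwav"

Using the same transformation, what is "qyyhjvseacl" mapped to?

yyhjvseaclq

The rule is to move the first character to the end.
On "qyyhjvseacl" that produces "yyhjvseaclq".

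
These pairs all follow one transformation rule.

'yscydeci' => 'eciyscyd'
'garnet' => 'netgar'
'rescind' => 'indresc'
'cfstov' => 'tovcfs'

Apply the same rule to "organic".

nicorga

Rule — move the last 3 characters to the front (rotate right by 3).
Doing the same to "organic": "nicorga".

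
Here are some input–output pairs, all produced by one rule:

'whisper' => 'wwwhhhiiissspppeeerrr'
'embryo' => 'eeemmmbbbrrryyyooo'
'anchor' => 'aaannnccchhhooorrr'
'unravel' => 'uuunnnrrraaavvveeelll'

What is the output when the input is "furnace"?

The rule is to repeat every character 3 times.
On "furnace" that produces "fffuuurrrnnnaaaccceee".

fffuuurrrnnnaaaccceee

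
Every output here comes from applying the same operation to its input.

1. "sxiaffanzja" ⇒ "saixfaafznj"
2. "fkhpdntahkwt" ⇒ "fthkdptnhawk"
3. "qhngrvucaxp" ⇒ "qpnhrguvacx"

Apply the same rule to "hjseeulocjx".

hxsjeelucoj

Looking at the pairs, the operation is to move the last character to the front, then swap each adjacent pair of characters (1↔2, 3↔4, ...).
For "hjseeulocjx", step one produces "xhjseeulocj"; step two turns that into "hxsjeelucoj".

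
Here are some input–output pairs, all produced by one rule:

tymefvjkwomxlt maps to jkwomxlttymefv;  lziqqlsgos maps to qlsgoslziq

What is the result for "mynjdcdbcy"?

The rule is to move the last character to the front, then swap the front and back halves of the string.
On "mynjdcdbcy": the first step gives "ymynjdcdbc", and the second then gives "dcdbcymynj".

dcdbcymynj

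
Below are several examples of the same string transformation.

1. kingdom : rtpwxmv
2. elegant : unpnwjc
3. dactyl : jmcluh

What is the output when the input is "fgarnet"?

The transformation: shift every letter 9 places forward in the alphabet (wrapping around), then swap each adjacent pair of characters (1↔2, 3↔4, ...).
Applying that to "fgarnet" gives "poajnwc".

poajnwc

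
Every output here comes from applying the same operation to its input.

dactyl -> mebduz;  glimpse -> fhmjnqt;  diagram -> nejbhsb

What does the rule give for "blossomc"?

dcmpttpn

Each output is the input with this applied: move the last character to the front, then shift every letter 1 place forward in the alphabet (wrapping around).
Applying both steps to "blossomc": "cblossom", then "dcmpttpn".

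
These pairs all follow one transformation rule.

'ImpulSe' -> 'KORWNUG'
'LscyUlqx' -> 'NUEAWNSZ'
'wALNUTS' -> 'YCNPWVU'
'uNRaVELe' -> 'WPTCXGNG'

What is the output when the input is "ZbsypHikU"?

In each case the input is transformed by: shift every letter 2 places forward in the alphabet (wrapping around), then convert every letter to uppercase.
"ZbsypHikU" → "BduarJkmW" → "BDUARJKMW".

BDUARJKMW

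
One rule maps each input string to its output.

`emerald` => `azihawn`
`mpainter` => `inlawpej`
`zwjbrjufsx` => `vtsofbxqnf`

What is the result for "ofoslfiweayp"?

Rule — shift every letter 4 places backward in the alphabet (wrapping around), then take characters alternately from the front and the back (1st, last, 2nd, 2nd-last, ...).
Starting from "ofoslfiweayp": after the first operation, "kbkohbesawul"; after the second, "klbukwoahsbe".
(Check on "mpainter": → "ilwejpan" → "inlawpej" ✓)

klbukwoahsbe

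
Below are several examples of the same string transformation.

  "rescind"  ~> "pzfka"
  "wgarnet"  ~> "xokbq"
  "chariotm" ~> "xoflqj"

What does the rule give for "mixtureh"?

Looking at the pairs, the operation is to delete the first 2 characters, then shift every letter 3 places backward in the alphabet (wrapping around).
Applying both steps to "mixtureh": "xtureh", then "uqrobe".

uqrobe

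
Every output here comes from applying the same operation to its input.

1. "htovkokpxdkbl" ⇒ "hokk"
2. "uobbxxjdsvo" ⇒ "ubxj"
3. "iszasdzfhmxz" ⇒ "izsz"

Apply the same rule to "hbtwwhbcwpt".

The transformation: keep every other character starting from the first (positions 1st, 3rd, 5th, ...), then keep only the first 4 characters.
Applying both steps to "hbtwwhbcwpt": "htwbwt", then "htwb".

htwb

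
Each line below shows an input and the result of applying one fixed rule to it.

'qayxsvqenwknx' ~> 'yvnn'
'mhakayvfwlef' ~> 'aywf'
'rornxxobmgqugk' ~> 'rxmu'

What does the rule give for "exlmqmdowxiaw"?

lmwa

Each output is the input with this applied: keep one character in every 3, starting at position 3 (positions 3rd, 6th, 9th, ...).
Doing the same to "exlmqmdowxiaw": "lmwa".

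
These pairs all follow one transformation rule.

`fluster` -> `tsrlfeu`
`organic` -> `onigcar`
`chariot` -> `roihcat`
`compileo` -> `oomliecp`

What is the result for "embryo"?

romeby

What's happening: sort the characters into reverse alphabetical order, then move the first character to the end.
Applying both steps to "embryo": "yromeb", then "romeby".
(Check on "fluster": → "utsrlfe" → "tsrlfeu" ✓)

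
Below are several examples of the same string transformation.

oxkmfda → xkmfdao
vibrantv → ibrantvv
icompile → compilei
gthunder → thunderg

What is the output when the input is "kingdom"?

Rule — move the first character to the end.
Doing the same to "kingdom": "ingdomk".

ingdomk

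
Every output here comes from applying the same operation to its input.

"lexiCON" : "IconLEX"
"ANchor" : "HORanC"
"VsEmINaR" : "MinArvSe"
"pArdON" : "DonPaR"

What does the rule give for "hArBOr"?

boRHaR

Each output is the input with this applied: flip the case of every letter, then move the first 3 characters to the end (rotate left by 3).
Working it through for "hArBOr": intermediate "HaRboR", final "boRHaR".
(Check on "lexiCON": → "LEXIcon" → "IconLEX" ✓)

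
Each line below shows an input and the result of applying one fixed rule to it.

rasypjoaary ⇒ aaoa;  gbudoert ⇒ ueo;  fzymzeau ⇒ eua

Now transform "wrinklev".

Rule — swap each adjacent pair of characters (1↔2, 3↔4, ...), then keep only the vowels.
"wrinklev" → "ie".

ie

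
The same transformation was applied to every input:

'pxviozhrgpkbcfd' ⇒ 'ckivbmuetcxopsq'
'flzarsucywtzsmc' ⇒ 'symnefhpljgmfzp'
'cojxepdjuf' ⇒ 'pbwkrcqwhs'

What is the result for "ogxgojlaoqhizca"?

btktbwynbduvmpn

Rule — shift every letter 13 places forward in the alphabet (wrapping around) — i.e. ROT13.
Doing the same to "ogxgojlaoqhizca": "btktbwynbduvmpn".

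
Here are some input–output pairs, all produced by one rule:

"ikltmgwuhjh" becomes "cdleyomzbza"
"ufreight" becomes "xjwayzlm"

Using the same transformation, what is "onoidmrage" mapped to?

Rule — move the first character to the end, then shift every letter 8 places backward in the alphabet (wrapping around).
For "onoidmrage", step one produces "noidmrageo"; step two turns that into "fgavejsywg".

fgavejsywg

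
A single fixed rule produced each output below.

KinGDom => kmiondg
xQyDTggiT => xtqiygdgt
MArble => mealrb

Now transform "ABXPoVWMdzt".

The pattern: take characters alternately from the front and the back (1st, last, 2nd, 2nd-last, ...), then convert every letter to lowercase.
Starting from "ABXPoVWMdzt": after the first operation, "AtBzXdPMoWV"; after the second, "atbzxdpmowv".

atbzxdpmowv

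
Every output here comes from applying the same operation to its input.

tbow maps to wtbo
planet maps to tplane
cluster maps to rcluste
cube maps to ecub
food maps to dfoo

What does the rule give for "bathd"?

Each output is the input with this applied: move the last character to the front.
So "bathd" becomes "dbath".

dbath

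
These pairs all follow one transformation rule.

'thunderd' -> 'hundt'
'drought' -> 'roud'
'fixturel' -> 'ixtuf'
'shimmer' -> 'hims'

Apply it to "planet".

lap

What's happening: delete the last 3 characters, then move the first character to the end.
On "planet": the first step gives "pla", and the second then gives "lap".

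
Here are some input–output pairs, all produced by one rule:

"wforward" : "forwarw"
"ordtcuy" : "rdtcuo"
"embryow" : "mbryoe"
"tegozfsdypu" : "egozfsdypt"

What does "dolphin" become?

Rule — swap the first and last characters, then delete the first character.
Working it through for "dolphin": intermediate "nolphid", final "olphid".

olphid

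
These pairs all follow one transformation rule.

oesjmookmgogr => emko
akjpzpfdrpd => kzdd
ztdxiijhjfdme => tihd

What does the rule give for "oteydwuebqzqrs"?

tdezs

Each output is the input with this applied: keep one character in every 3, starting at position 2 (positions 2nd, 5th, 8th, ...).
Doing the same to "oteydwuebqzqrs": "tdezs".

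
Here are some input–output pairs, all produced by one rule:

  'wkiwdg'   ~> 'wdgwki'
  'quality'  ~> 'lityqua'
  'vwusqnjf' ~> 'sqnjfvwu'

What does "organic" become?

Each output is the input with this applied: move the first 3 characters to the end (rotate left by 3).
Doing the same to "organic": "anicorg".

anicorg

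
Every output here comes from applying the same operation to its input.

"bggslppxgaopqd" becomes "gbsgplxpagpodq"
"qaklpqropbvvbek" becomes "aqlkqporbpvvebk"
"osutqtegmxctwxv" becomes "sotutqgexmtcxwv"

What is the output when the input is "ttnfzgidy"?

ttfngzdiy

The pattern: swap each adjacent pair of characters (1↔2, 3↔4, ...).
"ttnfzgidy" → "ttfngzdiy".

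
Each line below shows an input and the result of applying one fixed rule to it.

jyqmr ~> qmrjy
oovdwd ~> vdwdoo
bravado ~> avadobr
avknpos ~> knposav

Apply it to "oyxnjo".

xnjooy

The rule is to move the first 2 characters to the end (rotate left by 2).
For "oyxnjo" the result is "xnjooy".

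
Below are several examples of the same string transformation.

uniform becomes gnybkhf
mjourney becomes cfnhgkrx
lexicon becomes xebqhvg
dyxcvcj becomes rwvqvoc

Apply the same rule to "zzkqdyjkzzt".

ssjdrwdcssm

In each case the input is transformed by: swap each adjacent pair of characters (1↔2, 3↔4, ...), then shift every letter 7 places backward in the alphabet (wrapping around).
For "zzkqdyjkzzt", step one produces "zzqkydkjzzt"; step two turns that into "ssjdrwdcssm".
(Check on "dyxcvcj": → "ydcxcvj" → "rwvqvoc" ✓)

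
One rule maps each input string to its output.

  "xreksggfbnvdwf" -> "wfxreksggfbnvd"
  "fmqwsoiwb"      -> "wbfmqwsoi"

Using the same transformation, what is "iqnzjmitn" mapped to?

tniqnzjmi

Rule — move the last 2 characters to the front (rotate right by 2).
For "iqnzjmitn" the result is "tniqnzjmi".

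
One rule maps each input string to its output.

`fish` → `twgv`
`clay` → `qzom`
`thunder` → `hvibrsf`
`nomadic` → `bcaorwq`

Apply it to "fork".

tcfy

The transformation: shift every letter 12 places backward in the alphabet (wrapping around).
Doing the same to "fork": "tcfy".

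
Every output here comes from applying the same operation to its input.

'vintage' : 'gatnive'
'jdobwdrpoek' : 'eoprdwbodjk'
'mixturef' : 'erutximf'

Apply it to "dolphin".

The transformation: move the last character to the front, then reverse the string.
On "dolphin": the first step gives "ndolphi", and the second then gives "ihplodn".
(Check on "jdobwdrpoek": → "kjdobwdrpoe" → "eoprdwbodjk" ✓)

ihplodn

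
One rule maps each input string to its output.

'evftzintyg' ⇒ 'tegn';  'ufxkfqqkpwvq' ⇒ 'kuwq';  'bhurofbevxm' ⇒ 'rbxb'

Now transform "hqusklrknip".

The rule is to keep one character in every 3, starting at position 1 (positions 1st, 4th, 7th, ...), then swap each adjacent pair of characters (1↔2, 3↔4, ...).
Doing the same to "hqusklrknip": "shir".

shir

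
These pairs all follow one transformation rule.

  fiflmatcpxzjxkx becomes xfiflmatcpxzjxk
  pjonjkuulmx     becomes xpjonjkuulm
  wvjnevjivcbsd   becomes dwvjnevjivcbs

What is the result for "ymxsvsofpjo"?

What's happening: move the last character to the front.
Applying that to "ymxsvsofpjo" gives "oymxsvsofpj".

oymxsvsofpj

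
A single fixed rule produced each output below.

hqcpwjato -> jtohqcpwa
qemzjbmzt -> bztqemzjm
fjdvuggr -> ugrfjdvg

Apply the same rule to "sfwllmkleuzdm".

udmsfwllmklez

Looking at the pairs, the operation is to move the last 3 characters to the front (rotate right by 3), then swap the first and last characters.
Applying both steps to "sfwllmkleuzdm": "zdmsfwllmkleu", then "udmsfwllmklez".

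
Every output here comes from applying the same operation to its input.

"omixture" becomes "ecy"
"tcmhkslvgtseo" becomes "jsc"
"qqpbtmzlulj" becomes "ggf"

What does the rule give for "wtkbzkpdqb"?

Rule — shift every letter 10 places backward in the alphabet (wrapping around), then keep only the first 3 characters.
"wtkbzkpdqb" → "mjarpaftgr" → "mja".
(Check on "omixture": → "ecynjkhu" → "ecy" ✓)

mja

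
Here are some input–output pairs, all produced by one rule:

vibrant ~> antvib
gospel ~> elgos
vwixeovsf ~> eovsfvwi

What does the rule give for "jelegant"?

gantjel

What's happening: move the first 3 characters to the end (rotate left by 3), then delete the first character.
Working it through for "jelegant": intermediate "egantjel", final "gantjel".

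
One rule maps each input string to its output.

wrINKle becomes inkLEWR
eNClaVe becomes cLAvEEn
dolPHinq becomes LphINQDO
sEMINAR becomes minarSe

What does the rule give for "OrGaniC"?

gANIcoR

The pattern: flip the case of every letter, then move the first 2 characters to the end (rotate left by 2).
Applying both steps to "OrGaniC": "oRgANIc", then "gANIcoR".
(Check on "eNClaVe": → "EncLAvE" → "cLAvEEn" ✓)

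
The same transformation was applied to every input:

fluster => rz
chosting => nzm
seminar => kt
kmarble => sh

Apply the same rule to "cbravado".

hbu

The rule is to keep one character in every 3, starting at position 2 (positions 2nd, 5th, 8th, ...), then shift every letter 6 places forward in the alphabet (wrapping around).
So "cbravado" becomes "hbu".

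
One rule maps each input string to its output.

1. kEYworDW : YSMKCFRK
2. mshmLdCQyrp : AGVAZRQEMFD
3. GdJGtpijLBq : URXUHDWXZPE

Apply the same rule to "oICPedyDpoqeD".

The transformation: shift every letter 12 places backward in the alphabet (wrapping around), then convert every letter to uppercase.
Starting from "oICPedyDpoqeD": after the first operation, "cWQDsrmRdcesR"; after the second, "CWQDSRMRDCESR".

CWQDSRMRDCESR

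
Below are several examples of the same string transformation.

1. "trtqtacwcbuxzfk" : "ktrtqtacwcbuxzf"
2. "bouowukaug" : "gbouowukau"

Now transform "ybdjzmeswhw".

In each case the input is transformed by: move the last character to the front.
For "ybdjzmeswhw" the result is "wybdjzmeswh".

wybdjzmeswh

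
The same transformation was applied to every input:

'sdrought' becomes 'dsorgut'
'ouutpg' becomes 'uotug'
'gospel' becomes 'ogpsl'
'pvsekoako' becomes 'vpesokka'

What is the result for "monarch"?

The rule is to swap each adjacent pair of characters (1↔2, 3↔4, ...), then delete the last character.
Working it through for "monarch": intermediate "omancrh", final "omancr".

omancr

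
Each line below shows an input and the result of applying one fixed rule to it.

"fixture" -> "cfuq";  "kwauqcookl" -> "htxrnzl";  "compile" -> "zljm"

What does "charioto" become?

zexof

Rule — delete the last 3 characters, then shift every letter 3 places backward in the alphabet (wrapping around).
On "charioto" that produces "zexof".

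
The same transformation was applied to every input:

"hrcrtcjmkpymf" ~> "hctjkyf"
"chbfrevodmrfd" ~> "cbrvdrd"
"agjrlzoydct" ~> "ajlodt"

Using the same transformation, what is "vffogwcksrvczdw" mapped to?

Looking at the pairs, the operation is to keep every other character starting from the first (positions 1st, 3rd, 5th, ...).
On "vffogwcksrvczdw" that produces "vfgcsvzw".

vfgcsvzw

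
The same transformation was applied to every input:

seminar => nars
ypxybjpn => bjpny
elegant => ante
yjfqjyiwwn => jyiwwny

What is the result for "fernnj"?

njf

The rule is to move the first character to the end, then delete the first 3 characters.
For "fernnj", step one produces "ernnjf"; step two turns that into "njf".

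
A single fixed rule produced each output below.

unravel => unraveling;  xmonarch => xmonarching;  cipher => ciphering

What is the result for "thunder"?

In each case the input is transformed by: append "ing".
For "thunder" the result is "thundering".

thundering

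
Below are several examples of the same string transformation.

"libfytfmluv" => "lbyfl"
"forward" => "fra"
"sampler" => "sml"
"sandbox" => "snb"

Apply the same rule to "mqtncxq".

mtc

Looking at the pairs, the operation is to keep every other character starting from the first (positions 1st, 3rd, 5th, ...), then delete the last character.
So "mqtncxq" becomes "mtc".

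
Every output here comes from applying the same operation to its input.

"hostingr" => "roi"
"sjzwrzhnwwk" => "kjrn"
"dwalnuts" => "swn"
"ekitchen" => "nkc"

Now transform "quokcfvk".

kuc

Rule — keep one character in every 3, starting at position 2 (positions 2nd, 5th, 8th, ...), then move the last character to the front.
For "quokcfvk", step one produces "uck"; step two turns that into "kuc".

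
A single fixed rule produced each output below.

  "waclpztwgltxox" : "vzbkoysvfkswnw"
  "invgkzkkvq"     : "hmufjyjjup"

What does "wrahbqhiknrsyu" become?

In each case the input is transformed by: shift every letter 1 place backward in the alphabet (wrapping around).
For "wrahbqhiknrsyu" the result is "vqzgapghjmqrxt".

vqzgapghjmqrxt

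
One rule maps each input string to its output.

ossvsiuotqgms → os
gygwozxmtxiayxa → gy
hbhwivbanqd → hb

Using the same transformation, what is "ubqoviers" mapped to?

Looking at the pairs, the operation is to keep only the first 2 characters.
On "ubqoviers" that produces "ub".

ub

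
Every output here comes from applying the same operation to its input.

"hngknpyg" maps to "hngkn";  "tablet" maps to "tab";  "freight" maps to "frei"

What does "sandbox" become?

sand

Each output is the input with this applied: delete the last 3 characters.
"sandbox" → "sand".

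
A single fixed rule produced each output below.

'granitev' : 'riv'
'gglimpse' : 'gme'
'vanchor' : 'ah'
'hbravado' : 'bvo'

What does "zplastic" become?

The rule is to keep one character in every 3, starting at position 2 (positions 2nd, 5th, 8th, ...).
On "zplastic" that produces "psc".

psc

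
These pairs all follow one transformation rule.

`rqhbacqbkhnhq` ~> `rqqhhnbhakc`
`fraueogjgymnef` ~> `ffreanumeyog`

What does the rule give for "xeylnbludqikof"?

xfeoyklinqbd

What's happening: take characters alternately from the front and the back (1st, last, 2nd, 2nd-last, ...), then delete the last 2 characters.
For "xeylnbludqikof", step one produces "xfeoyklinqbdlu"; step two turns that into "xfeoyklinqbd".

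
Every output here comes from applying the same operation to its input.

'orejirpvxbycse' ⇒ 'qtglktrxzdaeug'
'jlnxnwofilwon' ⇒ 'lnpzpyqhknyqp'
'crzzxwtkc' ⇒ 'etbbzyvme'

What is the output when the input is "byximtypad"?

In each case the input is transformed by: shift every letter 2 places forward in the alphabet (wrapping around).
Doing the same to "byximtypad": "dazkovarcf".

dazkovarcf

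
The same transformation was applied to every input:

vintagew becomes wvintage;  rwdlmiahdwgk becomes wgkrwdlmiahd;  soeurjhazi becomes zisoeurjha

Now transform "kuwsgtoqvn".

vnkuwsgtoq

Each output is the input with this applied: swap the front and back halves of the string, then move the first 3 characters to the end (rotate left by 3).
Starting from "kuwsgtoqvn": after the first operation, "toqvnkuwsg"; after the second, "vnkuwsgtoq".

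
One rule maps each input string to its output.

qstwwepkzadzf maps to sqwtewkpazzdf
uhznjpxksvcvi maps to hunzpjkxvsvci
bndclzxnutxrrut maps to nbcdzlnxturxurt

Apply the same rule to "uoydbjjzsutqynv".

oudyjbzjusqtnyv

Rule — swap each adjacent pair of characters (1↔2, 3↔4, ...).
"uoydbjjzsutqynv" → "oudyjbzjusqtnyv".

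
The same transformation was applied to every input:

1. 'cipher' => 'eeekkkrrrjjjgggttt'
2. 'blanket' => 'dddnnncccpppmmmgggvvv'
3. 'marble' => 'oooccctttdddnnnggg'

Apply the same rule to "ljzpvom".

Looking at the pairs, the operation is to shift every letter 2 places forward in the alphabet (wrapping around), then repeat every character 3 times.
On "ljzpvom": the first step gives "nlbrxqo", and the second then gives "nnnlllbbbrrrxxxqqqooo".

nnnlllbbbrrrxxxqqqooo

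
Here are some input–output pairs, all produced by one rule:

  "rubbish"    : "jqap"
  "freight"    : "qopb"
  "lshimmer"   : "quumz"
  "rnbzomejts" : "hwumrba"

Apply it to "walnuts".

vcba

Looking at the pairs, the operation is to delete the first 3 characters, then shift every letter 8 places forward in the alphabet (wrapping around).
For "walnuts", step one produces "nuts"; step two turns that into "vcba".
(Check on "rnbzomejts": → "zomejts" → "hwumrba" ✓)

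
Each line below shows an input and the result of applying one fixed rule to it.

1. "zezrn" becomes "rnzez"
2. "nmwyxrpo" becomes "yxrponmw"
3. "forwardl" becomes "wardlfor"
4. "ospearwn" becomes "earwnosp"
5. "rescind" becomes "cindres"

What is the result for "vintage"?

tagevin

In each case the input is transformed by: move the first 3 characters to the end (rotate left by 3).
For "vintage" the result is "tagevin".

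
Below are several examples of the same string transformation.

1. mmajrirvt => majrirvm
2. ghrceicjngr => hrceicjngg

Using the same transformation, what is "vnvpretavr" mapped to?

nvpretavv

What's happening: swap the first and last characters, then delete the first character.
On "vnvpretavr": the first step gives "rnvpretavv", and the second then gives "nvpretavv".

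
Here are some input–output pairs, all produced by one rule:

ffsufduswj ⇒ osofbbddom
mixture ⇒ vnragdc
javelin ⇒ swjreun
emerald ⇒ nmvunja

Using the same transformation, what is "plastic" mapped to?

ylurjcb

Looking at the pairs, the operation is to shift every letter 9 places forward in the alphabet (wrapping around), then take characters alternately from the front and the back (1st, last, 2nd, 2nd-last, ...).
On "plastic": the first step gives "yujbcrl", and the second then gives "ylurjcb".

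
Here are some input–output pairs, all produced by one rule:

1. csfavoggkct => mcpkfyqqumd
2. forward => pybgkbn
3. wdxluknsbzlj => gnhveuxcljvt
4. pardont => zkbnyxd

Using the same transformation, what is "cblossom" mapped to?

mlvyccyw

In each case the input is transformed by: shift every letter 10 places forward in the alphabet (wrapping around).
"cblossom" → "mlvyccyw".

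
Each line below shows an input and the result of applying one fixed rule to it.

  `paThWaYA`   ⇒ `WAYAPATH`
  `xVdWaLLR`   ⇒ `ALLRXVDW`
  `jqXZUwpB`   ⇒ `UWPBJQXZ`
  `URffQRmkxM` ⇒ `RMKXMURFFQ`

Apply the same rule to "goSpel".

PELGOS

The transformation: swap the front and back halves of the string, then convert every letter to uppercase.
Applying both steps to "goSpel": "pelgoS", then "PELGOS".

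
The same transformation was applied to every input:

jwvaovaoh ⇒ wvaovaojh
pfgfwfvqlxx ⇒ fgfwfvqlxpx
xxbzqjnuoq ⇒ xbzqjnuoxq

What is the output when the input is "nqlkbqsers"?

qlkbqserns

Rule — swap the first and last characters, then move the first character to the end.
Working it through for "nqlkbqsers": intermediate "sqlkbqsern", final "qlkbqserns".
(Check on "pfgfwfvqlxx": → "xfgfwfvqlxp" → "fgfwfvqlxpx" ✓)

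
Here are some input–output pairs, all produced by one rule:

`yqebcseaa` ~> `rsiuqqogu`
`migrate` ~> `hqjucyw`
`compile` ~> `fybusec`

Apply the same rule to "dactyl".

Rule — shift every letter 10 places backward in the alphabet (wrapping around), then move the first 3 characters to the end (rotate left by 3).
Starting from "dactyl": after the first operation, "tqsjob"; after the second, "jobtqs".

jobtqs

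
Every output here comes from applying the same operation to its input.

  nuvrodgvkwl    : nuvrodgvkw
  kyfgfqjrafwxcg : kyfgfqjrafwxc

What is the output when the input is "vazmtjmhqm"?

Looking at the pairs, the operation is to delete the last character.
"vazmtjmhqm" → "vazmtjmhq".

vazmtjmhq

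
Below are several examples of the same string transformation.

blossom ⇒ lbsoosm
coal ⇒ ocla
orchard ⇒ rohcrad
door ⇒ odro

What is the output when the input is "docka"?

odkca

In each case the input is transformed by: swap each adjacent pair of characters (1↔2, 3↔4, ...).
On "docka" that produces "odkca".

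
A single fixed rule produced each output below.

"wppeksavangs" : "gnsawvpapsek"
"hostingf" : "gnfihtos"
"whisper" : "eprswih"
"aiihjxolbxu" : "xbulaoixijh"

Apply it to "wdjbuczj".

zcjuwbdj

Each output is the input with this applied: move the last 2 characters to the front (rotate right by 2), then take characters alternately from the front and the back (1st, last, 2nd, 2nd-last, ...).
For "wdjbuczj", step one produces "zjwdjbuc"; step two turns that into "zcjuwbdj".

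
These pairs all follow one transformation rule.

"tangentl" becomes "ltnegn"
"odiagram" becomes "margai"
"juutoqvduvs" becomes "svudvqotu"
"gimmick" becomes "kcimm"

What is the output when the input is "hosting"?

gnits

In each case the input is transformed by: reverse the string, then delete the last 2 characters.
So "hosting" becomes "gnits".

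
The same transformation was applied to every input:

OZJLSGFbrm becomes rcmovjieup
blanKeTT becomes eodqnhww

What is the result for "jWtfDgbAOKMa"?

mzwigjedrnpd

What's happening: shift every letter 3 places forward in the alphabet (wrapping around), then convert every letter to lowercase.
"jWtfDgbAOKMa" → "mZwiGjeDRNPd" → "mzwigjedrnpd".
(Check on "OZJLSGFbrm": → "RCMOVJIeup" → "rcmovjieup" ✓)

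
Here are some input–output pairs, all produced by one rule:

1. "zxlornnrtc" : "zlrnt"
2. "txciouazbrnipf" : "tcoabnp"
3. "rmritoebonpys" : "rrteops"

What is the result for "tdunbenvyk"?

tubny

In each case the input is transformed by: keep every other character starting from the first (positions 1st, 3rd, 5th, ...).
"tdunbenvyk" → "tubny".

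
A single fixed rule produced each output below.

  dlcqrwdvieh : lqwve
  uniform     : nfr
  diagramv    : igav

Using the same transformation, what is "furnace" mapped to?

unc

The transformation: keep every other character starting from the second (positions 2nd, 4th, 6th, ...).
For "furnace" the result is "unc".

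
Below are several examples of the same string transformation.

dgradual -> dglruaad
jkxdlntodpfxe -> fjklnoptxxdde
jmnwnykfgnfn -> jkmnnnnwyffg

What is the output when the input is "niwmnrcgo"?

mnnorwcgi

The transformation: sort the characters into alphabetical order, then move the first 3 characters to the end (rotate left by 3).
Applying that to "niwmnrcgo" gives "mnnorwcgi".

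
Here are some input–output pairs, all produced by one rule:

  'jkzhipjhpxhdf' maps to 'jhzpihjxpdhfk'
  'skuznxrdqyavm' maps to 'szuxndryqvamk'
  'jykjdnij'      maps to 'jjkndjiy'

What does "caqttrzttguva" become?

ctqrttzgtvuaa

Each output is the input with this applied: swap each adjacent pair of characters (1↔2, 3↔4, ...), then move the first character to the end.
Applying both steps to "caqttrzttguva": "actqrttzgtvua", then "ctqrttzgtvuaa".
(Check on "jkzhipjhpxhdf": → "kjhzpihjxpdhf" → "jhzpihjxpdhfk" ✓)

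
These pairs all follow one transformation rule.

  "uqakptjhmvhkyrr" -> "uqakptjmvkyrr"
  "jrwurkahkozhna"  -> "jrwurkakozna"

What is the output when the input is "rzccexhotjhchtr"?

rzccexotjctr

In each case the input is transformed by: remove every "h".
So "rzccexhotjhchtr" becomes "rzccexotjctr".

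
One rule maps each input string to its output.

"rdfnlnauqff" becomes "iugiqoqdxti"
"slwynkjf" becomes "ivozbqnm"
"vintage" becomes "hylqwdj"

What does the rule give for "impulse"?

hlpsxov

In each case the input is transformed by: move the last character to the front, then shift every letter 3 places forward in the alphabet (wrapping around).
So "impulse" becomes "hlpsxov".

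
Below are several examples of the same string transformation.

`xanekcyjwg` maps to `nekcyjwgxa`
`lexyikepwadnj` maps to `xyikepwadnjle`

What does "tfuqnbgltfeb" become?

uqnbgltfebtf

The transformation: move the first 2 characters to the end (rotate left by 2).
So "tfuqnbgltfeb" becomes "uqnbgltfebtf".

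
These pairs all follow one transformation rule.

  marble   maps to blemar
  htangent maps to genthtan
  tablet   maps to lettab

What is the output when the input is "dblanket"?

nketdbla

In each case the input is transformed by: swap the front and back halves of the string.
Applying that to "dblanket" gives "nketdbla".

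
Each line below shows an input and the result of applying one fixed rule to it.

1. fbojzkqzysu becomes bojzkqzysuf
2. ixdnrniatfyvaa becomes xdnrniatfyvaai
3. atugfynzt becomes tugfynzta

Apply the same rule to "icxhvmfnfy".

The transformation: move the first character to the end.
So "icxhvmfnfy" becomes "cxhvmfnfyi".

cxhvmfnfyi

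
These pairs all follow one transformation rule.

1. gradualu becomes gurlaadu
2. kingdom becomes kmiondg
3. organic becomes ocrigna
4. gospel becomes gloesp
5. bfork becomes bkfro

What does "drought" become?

dtrhogu

What's happening: take characters alternately from the front and the back (1st, last, 2nd, 2nd-last, ...).
"drought" → "dtrhogu".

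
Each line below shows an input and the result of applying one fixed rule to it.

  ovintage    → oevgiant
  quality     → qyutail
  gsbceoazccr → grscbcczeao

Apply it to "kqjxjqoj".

The rule is to take characters alternately from the front and the back (1st, last, 2nd, 2nd-last, ...).
"kqjxjqoj" → "kjqojqxj".

kjqojqxj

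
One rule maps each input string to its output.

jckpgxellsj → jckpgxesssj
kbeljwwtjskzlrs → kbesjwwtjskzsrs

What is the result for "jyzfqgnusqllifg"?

The transformation: replace every "l" with "s".
So "jyzfqgnusqllifg" becomes "jyzfqgnusqssifg".

jyzfqgnusqssifg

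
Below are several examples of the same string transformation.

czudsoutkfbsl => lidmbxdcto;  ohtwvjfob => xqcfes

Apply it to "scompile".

blxvy

Rule — delete the last 3 characters, then shift every letter 9 places forward in the alphabet (wrapping around).
On "scompile": the first step gives "scomp", and the second then gives "blxvy".
(Check on "czudsoutkfbsl": → "czudsoutkf" → "lidmbxdcto" ✓)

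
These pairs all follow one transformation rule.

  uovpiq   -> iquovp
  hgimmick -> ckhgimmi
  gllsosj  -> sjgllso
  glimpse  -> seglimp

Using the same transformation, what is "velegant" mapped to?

Rule — move the last 2 characters to the front (rotate right by 2).
"velegant" → "ntvelega".

ntvelega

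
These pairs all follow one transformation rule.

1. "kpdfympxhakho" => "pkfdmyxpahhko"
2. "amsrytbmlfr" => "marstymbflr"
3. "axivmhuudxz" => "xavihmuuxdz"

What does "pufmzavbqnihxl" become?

In each case the input is transformed by: swap each adjacent pair of characters (1↔2, 3↔4, ...).
For "pufmzavbqnihxl" the result is "upmfazbvnqhilx".

upmfazbvnqhilx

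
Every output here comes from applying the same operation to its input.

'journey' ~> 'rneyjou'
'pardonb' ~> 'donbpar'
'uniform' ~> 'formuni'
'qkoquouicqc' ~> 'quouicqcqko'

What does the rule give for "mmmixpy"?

Each output is the input with this applied: move the first 3 characters to the end (rotate left by 3).
For "mmmixpy" the result is "ixpymmm".

ixpymmm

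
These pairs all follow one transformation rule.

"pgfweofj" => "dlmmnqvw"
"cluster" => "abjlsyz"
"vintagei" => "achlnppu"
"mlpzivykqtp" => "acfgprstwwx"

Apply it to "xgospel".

elnsvwz

Rule — shift every letter 7 places forward in the alphabet (wrapping around), then sort the characters into alphabetical order.
"xgospel" → "envzwls" → "elnsvwz".
(Check on "cluster": → "jsbzaly" → "abjlsyz" ✓)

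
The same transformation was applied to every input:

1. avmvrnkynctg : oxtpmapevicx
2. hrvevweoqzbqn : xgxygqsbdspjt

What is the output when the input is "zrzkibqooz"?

Each output is the input with this applied: move the first 2 characters to the end (rotate left by 2), then shift every letter 2 places forward in the alphabet (wrapping around).
Applying both steps to "zrzkibqooz": "zkibqoozzr", then "bmkdsqqbbt".

bmkdsqqbbt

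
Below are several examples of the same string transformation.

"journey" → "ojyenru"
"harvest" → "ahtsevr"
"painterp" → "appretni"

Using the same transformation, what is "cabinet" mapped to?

In each case the input is transformed by: reverse the string, then move the last 2 characters to the front (rotate right by 2).
Working it through for "cabinet": intermediate "tenibac", final "actenib".

actenib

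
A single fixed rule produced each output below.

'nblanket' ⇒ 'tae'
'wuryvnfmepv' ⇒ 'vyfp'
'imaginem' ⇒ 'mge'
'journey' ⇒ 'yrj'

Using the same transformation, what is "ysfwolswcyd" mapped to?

dwsy

In each case the input is transformed by: swap the first and last characters, then keep one character in every 3, starting at position 1 (positions 1st, 4th, 7th, ...).
Starting from "ysfwolswcyd": after the first operation, "dsfwolswcyy"; after the second, "dwsy".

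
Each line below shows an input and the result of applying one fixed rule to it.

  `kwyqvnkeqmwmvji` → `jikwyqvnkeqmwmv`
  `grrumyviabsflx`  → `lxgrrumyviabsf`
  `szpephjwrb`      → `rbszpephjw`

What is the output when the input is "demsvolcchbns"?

Looking at the pairs, the operation is to move the last 2 characters to the front (rotate right by 2).
Applying that to "demsvolcchbns" gives "nsdemsvolcchb".

nsdemsvolcchb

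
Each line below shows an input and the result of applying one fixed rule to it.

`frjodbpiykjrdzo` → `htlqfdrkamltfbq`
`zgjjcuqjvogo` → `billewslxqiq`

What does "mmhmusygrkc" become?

What's happening: shift every letter 2 places forward in the alphabet (wrapping around).
"mmhmusygrkc" → "oojowuaitme".

oojowuaitme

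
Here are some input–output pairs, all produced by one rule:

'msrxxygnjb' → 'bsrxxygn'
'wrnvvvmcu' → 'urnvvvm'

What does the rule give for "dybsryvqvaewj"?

jybsryvqvae

Looking at the pairs, the operation is to swap the first and last characters, then delete the last 2 characters.
"dybsryvqvaewj" → "jybsryvqvaewd" → "jybsryvqvae".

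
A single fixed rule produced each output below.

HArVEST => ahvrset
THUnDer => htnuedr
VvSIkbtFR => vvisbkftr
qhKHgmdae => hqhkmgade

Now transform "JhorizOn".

The rule is to swap each adjacent pair of characters (1↔2, 3↔4, ...), then convert every letter to lowercase.
Starting from "JhorizOn": after the first operation, "hJrozinO"; after the second, "hjrozino".

hjrozino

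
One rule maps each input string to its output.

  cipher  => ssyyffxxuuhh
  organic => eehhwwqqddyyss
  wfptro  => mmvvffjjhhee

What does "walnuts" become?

What's happening: double every character, then shift every letter 10 places backward in the alphabet (wrapping around).
"walnuts" → "mmqqbbddkkjjii".
(Check on "organic": → "oorrggaanniicc" → "eehhwwqqddyyss" ✓)

mmqqbbddkkjjii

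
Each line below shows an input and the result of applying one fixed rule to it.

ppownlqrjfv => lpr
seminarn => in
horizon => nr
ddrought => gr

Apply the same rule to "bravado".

br

The rule is to sort the characters into alphabetical order, then keep one character in every 3, starting at position 3 (positions 3rd, 6th, 9th, ...).
"bravado" → "br".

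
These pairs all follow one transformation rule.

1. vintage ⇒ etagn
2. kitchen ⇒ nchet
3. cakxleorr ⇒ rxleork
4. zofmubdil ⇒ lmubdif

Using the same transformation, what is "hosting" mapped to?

In each case the input is transformed by: delete the first 2 characters, then swap the first and last characters.
On "hosting": the first step gives "sting", and the second then gives "gtins".

gtins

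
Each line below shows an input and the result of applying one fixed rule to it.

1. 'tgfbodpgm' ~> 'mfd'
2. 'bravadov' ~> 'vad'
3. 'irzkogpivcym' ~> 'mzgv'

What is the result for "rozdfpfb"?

What's happening: move the last 2 characters to the front (rotate right by 2), then keep one character in every 3, starting at position 2 (positions 2nd, 5th, 8th, ...).
On "rozdfpfb": the first step gives "fbrozdfp", and the second then gives "bzp".

bzp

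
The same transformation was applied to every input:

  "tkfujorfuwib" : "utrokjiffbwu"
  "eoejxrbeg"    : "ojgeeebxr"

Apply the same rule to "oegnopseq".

poongeesq

What's happening: sort the characters into reverse alphabetical order, then move the first 2 characters to the end (rotate left by 2).
For "oegnopseq", step one produces "sqpoongee"; step two turns that into "poongeesq".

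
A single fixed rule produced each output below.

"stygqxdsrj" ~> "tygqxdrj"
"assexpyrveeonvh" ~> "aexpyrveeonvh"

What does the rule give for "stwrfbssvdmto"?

Each output is the input with this applied: remove every "s".
On "stwrfbssvdmto" that produces "twrfbvdmto".

twrfbvdmto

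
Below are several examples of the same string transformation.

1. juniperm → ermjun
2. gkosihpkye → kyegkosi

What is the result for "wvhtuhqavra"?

What's happening: move the last 3 characters to the front (rotate right by 3), then delete the last 2 characters.
Starting from "wvhtuhqavra": after the first operation, "vrawvhtuhqa"; after the second, "vrawvhtuh".
(Check on "gkosihpkye": → "kyegkosihp" → "kyegkosi" ✓)

vrawvhtuh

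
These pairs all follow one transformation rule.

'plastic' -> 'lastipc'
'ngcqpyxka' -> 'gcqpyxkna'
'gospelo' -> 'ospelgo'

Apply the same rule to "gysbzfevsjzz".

ysbzfevsjzgz

Looking at the pairs, the operation is to swap the first and last characters, then move the first character to the end.
Applying both steps to "gysbzfevsjzz": "zysbzfevsjzg", then "ysbzfevsjzgz".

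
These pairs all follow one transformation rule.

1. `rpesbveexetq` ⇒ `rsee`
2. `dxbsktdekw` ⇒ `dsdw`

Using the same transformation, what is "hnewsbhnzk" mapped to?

What's happening: keep one character in every 3, starting at position 1 (positions 1st, 4th, 7th, ...).
"hnewsbhnzk" → "hwhk".

hwhk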